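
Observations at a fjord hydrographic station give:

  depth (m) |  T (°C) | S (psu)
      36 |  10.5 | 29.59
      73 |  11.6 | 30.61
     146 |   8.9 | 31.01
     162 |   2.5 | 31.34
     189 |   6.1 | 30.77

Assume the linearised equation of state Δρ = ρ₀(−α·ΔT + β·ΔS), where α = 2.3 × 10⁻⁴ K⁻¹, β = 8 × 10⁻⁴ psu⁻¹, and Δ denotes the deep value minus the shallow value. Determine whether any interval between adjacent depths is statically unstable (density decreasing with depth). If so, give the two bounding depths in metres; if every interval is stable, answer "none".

162–189 m

Evaluate Δρ/ρ₀ = −αΔT + βΔS across each adjacent pair:
  36–73 m: −αΔT+βΔS = −(2.3 × 10⁻⁴)(+1.1)+(8 × 10⁻⁴)(+1.02) = 5.6 × 10⁻⁴ → stable
  73–146 m: −αΔT+βΔS = −(2.3 × 10⁻⁴)(-2.7)+(8 × 10⁻⁴)(+0.40) = 9.4 × 10⁻⁴ → stable
  146–162 m: −αΔT+βΔS = −(2.3 × 10⁻⁴)(-6.4)+(8 × 10⁻⁴)(+0.33) = 1.7 × 10⁻³ → stable
  162–189 m: −αΔT+βΔS = −(2.3 × 10⁻⁴)(+3.6)+(8 × 10⁻⁴)(-0.57) = -1.3 × 10⁻³ → UNSTABLE
The 162–189 m interval has Δρ < 0: lighter water underlies denser water.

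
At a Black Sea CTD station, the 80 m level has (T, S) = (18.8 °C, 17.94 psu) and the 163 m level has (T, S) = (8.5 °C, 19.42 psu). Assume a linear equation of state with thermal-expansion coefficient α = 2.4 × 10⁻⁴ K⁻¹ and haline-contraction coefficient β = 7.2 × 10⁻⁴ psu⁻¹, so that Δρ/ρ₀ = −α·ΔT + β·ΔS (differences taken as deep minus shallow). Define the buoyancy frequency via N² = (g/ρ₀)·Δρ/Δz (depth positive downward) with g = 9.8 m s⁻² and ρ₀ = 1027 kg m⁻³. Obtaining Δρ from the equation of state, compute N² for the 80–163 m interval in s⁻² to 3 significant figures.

ΔT = -10.3 K, ΔS = +1.48 psu (deep − shallow).
Δρ/ρ₀ = −αΔT + βΔS = 2.472 × 10⁻³ + 1.0656 × 10⁻³ = 3.5376 × 10⁻³, so Δρ ≈ 3.633 kg m⁻³.
N² = (g/ρ₀)·Δρ/Δz = g·(Δρ/ρ₀)/Δz = 9.8 × 3.5376 × 10⁻³ / 83 = 4.1769 × 10⁻⁴ s⁻² ≈ 4.18 × 10⁻⁴ s⁻².

4.18 × 10⁻⁴ s⁻²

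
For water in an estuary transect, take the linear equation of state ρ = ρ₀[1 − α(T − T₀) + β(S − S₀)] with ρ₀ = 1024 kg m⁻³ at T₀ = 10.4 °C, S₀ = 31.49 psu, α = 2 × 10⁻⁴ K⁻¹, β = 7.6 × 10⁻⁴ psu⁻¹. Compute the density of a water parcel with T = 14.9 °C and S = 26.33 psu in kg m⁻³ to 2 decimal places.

T − T₀ = +4.5 K, S − S₀ = -5.16 psu.
Bracket = 1 − α·(+4.5) + β·(-5.16) = 1 + (-4.8216 × 10⁻³) = 0.9951784.
ρ = 1024 × 0.9951784 = 1019.06 kg m⁻³.

1019.06 kg m⁻³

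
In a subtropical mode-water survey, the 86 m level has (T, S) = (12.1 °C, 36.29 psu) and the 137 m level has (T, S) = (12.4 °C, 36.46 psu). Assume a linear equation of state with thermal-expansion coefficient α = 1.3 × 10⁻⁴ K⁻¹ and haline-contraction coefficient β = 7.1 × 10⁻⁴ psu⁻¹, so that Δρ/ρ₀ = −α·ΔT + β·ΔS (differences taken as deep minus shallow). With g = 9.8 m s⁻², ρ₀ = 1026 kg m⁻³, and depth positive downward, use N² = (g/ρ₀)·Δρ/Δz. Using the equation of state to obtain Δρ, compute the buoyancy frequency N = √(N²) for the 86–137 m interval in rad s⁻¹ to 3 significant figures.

ΔT = +0.3 K, ΔS = +0.17 psu (deep − shallow).
Δρ/ρ₀ = −αΔT + βΔS = -3.90 × 10⁻⁵ + 1.207 × 10⁻⁴ = 8.17 × 10⁻⁵, so Δρ ≈ 0.08382 kg m⁻³.
N² = (g/ρ₀)·Δρ/Δz = g·(Δρ/ρ₀)/Δz = 9.8 × 8.17 × 10⁻⁵ / 51 = 1.5699 × 10⁻⁵ s⁻².
N = √(1.5699 × 10⁻⁵) = 3.9622 × 10⁻³ rad s⁻¹ ≈ 3.96 × 10⁻³ rad s⁻¹.

3.96 × 10⁻³ rad s⁻¹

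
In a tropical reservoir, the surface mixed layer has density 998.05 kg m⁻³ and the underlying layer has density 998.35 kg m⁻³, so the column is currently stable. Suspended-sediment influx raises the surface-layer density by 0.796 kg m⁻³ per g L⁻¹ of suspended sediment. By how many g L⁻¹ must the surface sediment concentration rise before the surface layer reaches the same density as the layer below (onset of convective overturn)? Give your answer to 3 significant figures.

0.377 g L⁻¹

Density deficit of the surface layer: 998.35 − 998.05 = 0.3 kg m⁻³.
Required change = 0.3 / 0.796 = 0.377 g L⁻¹.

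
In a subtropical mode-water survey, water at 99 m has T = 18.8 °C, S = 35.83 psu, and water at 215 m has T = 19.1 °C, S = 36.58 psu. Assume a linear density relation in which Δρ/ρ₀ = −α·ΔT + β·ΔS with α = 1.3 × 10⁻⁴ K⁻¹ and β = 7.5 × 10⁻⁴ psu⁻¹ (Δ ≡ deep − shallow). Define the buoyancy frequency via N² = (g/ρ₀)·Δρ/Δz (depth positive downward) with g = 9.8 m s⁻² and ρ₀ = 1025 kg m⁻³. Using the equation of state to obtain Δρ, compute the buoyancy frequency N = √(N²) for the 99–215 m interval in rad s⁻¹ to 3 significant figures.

6.65 × 10⁻³ rad s⁻¹

ΔT = +0.3 K, ΔS = +0.75 psu (deep − shallow).
Δρ/ρ₀ = −αΔT + βΔS = -3.90 × 10⁻⁵ + 5.625 × 10⁻⁴ = 5.235 × 10⁻⁴, so Δρ ≈ 0.5366 kg m⁻³.
N² = (g/ρ₀)·Δρ/Δz = g·(Δρ/ρ₀)/Δz = 9.8 × 5.235 × 10⁻⁴ / 116 = 4.4227 × 10⁻⁵ s⁻².
N = √(4.4227 × 10⁻⁵) = 6.6503 × 10⁻³ rad s⁻¹ ≈ 6.65 × 10⁻³ rad s⁻¹.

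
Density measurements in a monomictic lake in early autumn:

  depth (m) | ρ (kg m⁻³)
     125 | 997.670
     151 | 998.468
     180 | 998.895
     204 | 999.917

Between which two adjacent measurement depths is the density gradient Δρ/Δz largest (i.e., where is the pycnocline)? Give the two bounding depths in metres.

Compute the density gradient over each adjacent pair:
  125–151 m: Δρ/Δz = 0.798/26 = 0.031 kg m⁻⁴
  151–180 m: Δρ/Δz = 0.427/29 = 0.015 kg m⁻⁴
  180–204 m: Δρ/Δz = 1.022/24 = 0.043 kg m⁻⁴
The largest gradient is in the 180–204 m interval — the pycnocline.

180–204 m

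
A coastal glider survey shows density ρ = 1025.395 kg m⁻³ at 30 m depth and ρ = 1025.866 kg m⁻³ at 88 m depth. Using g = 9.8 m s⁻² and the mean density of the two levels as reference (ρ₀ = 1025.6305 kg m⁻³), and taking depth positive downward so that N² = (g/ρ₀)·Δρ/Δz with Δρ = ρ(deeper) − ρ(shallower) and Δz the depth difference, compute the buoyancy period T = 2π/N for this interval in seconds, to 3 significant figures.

Δρ = 1025.866 − 1025.395 = 0.471 kg m⁻³ over Δz = 88 − 30 = 58 m.
N² = (9.8/1025.6305) × (0.471/58) = 7.7594 × 10⁻⁵ s⁻².
N = √(7.7594 × 10⁻⁵) = 8.8087 × 10⁻³ rad s⁻¹, so T = 2π/N = 713.29 s ≈ 713 s.
A positive N² confirms static stability across the interval.

713 s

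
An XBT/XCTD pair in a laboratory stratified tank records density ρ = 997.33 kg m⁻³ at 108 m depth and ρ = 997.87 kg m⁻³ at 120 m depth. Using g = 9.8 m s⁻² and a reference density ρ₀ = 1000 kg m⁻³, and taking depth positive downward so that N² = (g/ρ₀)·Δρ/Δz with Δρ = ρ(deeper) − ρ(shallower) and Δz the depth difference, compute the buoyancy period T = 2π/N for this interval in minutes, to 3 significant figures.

Δρ = 997.87 − 997.33 = 0.54 kg m⁻³ over Δz = 120 − 108 = 12 m.
N² = (9.8/1000) × (0.54/12) = 4.4100 × 10⁻⁴ s⁻².
N = √(4.4100 × 10⁻⁴) = 0.021000 rad s⁻¹, so T = 2π/N = 299.20 s = 4.9867 min ≈ 4.99 min.

4.99 min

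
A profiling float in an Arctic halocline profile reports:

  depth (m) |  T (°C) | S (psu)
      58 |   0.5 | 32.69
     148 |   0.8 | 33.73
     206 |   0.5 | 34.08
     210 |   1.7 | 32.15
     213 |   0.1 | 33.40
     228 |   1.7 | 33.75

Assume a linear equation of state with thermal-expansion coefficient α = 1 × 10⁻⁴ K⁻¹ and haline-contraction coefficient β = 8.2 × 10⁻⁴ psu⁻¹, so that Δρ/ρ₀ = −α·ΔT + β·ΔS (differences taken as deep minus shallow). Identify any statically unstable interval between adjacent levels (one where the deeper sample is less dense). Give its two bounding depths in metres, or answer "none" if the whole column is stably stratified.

Evaluate Δρ/ρ₀ = −αΔT + βΔS across each adjacent pair:
  58–148 m: −αΔT+βΔS = −(1 × 10⁻⁴)(+0.3)+(8.2 × 10⁻⁴)(+1.04) = 8.2 × 10⁻⁴ → stable
  148–206 m: −αΔT+βΔS = −(1 × 10⁻⁴)(-0.3)+(8.2 × 10⁻⁴)(+0.35) = 3.2 × 10⁻⁴ → stable
  206–210 m: −αΔT+βΔS = −(1 × 10⁻⁴)(+1.2)+(8.2 × 10⁻⁴)(-1.93) = -1.7 × 10⁻³ → UNSTABLE
  210–213 m: −αΔT+βΔS = −(1 × 10⁻⁴)(-1.6)+(8.2 × 10⁻⁴)(+1.25) = 1.2 × 10⁻³ → stable
  213–228 m: −αΔT+βΔS = −(1 × 10⁻⁴)(+1.6)+(8.2 × 10⁻⁴)(+0.35) = 1.3 × 10⁻⁴ → stable
The 206–210 m interval has Δρ < 0: lighter water underlies denser water.

206–210 m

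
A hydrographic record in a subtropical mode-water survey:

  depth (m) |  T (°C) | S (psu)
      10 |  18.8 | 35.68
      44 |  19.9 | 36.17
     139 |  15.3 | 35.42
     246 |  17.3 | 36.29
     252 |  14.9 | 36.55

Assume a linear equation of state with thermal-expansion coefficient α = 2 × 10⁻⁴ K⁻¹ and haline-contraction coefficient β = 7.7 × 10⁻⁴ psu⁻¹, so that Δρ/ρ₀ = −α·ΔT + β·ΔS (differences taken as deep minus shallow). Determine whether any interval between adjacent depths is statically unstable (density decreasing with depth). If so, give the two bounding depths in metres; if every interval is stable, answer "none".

none

Evaluate Δρ/ρ₀ = −αΔT + βΔS across each adjacent pair:
  10–44 m: −αΔT+βΔS = −(2 × 10⁻⁴)(+1.1)+(7.7 × 10⁻⁴)(+0.49) = 1.6 × 10⁻⁴ → stable
  44–139 m: −αΔT+βΔS = −(2 × 10⁻⁴)(-4.6)+(7.7 × 10⁻⁴)(-0.75) = 3.4 × 10⁻⁴ → stable
  139–246 m: −αΔT+βΔS = −(2 × 10⁻⁴)(+2.0)+(7.7 × 10⁻⁴)(+0.87) = 2.7 × 10⁻⁴ → stable
  246–252 m: −αΔT+βΔS = −(2 × 10⁻⁴)(-2.4)+(7.7 × 10⁻⁴)(+0.26) = 6.8 × 10⁻⁴ → stable
Every interval has Δρ > 0: the column is stably stratified throughout.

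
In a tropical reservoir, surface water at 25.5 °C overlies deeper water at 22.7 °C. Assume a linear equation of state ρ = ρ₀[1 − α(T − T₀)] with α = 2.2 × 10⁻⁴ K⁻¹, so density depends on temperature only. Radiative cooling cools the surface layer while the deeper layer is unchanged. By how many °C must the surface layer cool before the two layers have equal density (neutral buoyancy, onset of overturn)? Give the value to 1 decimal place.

2.8 °C

With temperature the only control, equal density requires T_surf′ = T_deep.
T_surf′ = 22.7 °C.
Cooling required: 25.5 − 22.7 = 2.8 °C.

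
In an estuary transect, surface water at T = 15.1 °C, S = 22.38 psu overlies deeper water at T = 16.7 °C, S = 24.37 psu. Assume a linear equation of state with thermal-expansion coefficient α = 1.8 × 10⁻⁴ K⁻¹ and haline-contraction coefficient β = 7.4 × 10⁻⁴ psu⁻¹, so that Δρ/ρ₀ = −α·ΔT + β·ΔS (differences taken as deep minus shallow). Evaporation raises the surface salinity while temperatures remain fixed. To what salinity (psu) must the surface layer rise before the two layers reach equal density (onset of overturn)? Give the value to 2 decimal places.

Neutral buoyancy requires −α(T_deep − T_surf) + β(S_deep − S_surf′) = 0.
S_surf′ = S_deep − (α/β)·ΔT = 24.37 − (1.8 × 10⁻⁴/7.4 × 10⁻⁴)·(+1.6) = 23.9808 psu.
Increase required: 23.9808 − 22.38 = 1.6008 psu.

23.98 psu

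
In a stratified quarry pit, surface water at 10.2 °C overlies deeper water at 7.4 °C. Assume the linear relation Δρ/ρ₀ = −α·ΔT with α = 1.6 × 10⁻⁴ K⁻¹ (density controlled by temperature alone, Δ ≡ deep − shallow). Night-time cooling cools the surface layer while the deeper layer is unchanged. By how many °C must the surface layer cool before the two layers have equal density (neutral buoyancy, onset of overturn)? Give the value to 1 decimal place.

2.8 °C

With temperature the only control, equal density requires T_surf′ = T_deep.
T_surf′ = 7.4 °C.
Cooling required: 10.2 − 7.4 = 2.8 °C.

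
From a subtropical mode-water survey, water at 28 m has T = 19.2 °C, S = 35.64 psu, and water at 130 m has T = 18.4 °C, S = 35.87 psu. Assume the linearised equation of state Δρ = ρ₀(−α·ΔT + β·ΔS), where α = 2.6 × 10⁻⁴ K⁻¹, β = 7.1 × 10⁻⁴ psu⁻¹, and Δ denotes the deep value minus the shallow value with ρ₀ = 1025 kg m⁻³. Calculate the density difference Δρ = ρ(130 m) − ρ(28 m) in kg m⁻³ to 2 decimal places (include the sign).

ΔT = -0.8 K, ΔS = +0.23 psu (deep − shallow).
Δρ/ρ₀ = −(2.6 × 10⁻⁴)(-0.8) + (7.1 × 10⁻⁴)(+0.23) = 3.713 × 10⁻⁴.
Δρ = 1025 × (3.713 × 10⁻⁴) = +0.38 kg m⁻³.
Positive Δρ: denser below, stable.

+0.38 kg m⁻³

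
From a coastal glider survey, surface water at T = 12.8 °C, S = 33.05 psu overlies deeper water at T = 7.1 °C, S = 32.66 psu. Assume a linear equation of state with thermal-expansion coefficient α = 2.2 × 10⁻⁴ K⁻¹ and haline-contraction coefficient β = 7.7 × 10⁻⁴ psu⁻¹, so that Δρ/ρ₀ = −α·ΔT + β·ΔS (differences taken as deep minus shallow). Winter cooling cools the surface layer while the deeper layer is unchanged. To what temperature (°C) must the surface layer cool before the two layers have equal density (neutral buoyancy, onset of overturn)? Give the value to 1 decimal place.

8.5 °C

Neutral buoyancy requires Δρ = 0, i.e. −α(T_deep − T_surf′) + β(S_deep − S_surf) = 0.
T_surf′ = T_deep − (β/α)·ΔS = 7.1 − (7.7 × 10⁻⁴/2.2 × 10⁻⁴)·(-0.39) = 8.465 °C.
Cooling required: 12.8 − (8.465) = 4.335 °C.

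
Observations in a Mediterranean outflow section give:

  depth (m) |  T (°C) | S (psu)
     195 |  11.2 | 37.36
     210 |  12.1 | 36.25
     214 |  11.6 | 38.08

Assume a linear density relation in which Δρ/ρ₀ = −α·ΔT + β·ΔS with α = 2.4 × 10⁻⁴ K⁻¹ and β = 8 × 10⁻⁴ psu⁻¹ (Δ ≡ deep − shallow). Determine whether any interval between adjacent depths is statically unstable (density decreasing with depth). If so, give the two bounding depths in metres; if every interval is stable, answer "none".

Evaluate Δρ/ρ₀ = −αΔT + βΔS across each adjacent pair:
  195–210 m: −αΔT+βΔS = −(2.4 × 10⁻⁴)(+0.9)+(8 × 10⁻⁴)(-1.11) = -1.1 × 10⁻³ → UNSTABLE
  210–214 m: −αΔT+βΔS = −(2.4 × 10⁻⁴)(-0.5)+(8 × 10⁻⁴)(+1.83) = 1.6 × 10⁻³ → stable
The 195–210 m interval has Δρ < 0: lighter water underlies denser water.

195–210 m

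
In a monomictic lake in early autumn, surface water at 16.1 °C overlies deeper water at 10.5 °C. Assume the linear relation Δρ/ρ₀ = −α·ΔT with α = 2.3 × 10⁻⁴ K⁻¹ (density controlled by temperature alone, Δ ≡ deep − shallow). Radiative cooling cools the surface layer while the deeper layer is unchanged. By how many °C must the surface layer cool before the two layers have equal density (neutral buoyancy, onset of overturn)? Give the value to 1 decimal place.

With temperature the only control, equal density requires T_surf′ = T_deep.
T_surf′ = 10.5 °C.
Cooling required: 16.1 − 10.5 = 5.6 °C.

5.6 °C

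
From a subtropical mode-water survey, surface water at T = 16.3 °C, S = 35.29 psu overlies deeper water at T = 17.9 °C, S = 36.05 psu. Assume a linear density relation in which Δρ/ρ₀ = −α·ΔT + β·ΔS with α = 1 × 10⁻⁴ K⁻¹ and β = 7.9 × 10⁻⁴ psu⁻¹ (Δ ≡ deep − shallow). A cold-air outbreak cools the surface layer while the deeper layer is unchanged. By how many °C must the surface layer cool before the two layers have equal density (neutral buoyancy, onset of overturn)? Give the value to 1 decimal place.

Neutral buoyancy requires Δρ = 0, i.e. −α(T_deep − T_surf′) + β(S_deep − S_surf) = 0.
T_surf′ = T_deep − (β/α)·ΔS = 17.9 − (7.9 × 10⁻⁴/1 × 10⁻⁴)·(+0.76) = 11.896 °C.
Cooling required: 16.3 − (11.896) = 4.404 °C.

4.4 °C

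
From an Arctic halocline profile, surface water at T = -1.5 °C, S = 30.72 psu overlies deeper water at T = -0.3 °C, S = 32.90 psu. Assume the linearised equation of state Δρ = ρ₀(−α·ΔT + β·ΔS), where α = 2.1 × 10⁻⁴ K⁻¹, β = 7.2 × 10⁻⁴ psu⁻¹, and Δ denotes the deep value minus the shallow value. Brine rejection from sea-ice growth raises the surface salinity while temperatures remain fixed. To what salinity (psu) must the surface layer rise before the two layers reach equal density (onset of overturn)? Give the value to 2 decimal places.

Neutral buoyancy requires −α(T_deep − T_surf) + β(S_deep − S_surf′) = 0.
S_surf′ = S_deep − (α/β)·ΔT = 32.90 − (2.1 × 10⁻⁴/7.2 × 10⁻⁴)·(+1.2) = 32.5500 psu.
Increase required: 32.5500 − 30.72 = 1.8300 psu.

32.55 psu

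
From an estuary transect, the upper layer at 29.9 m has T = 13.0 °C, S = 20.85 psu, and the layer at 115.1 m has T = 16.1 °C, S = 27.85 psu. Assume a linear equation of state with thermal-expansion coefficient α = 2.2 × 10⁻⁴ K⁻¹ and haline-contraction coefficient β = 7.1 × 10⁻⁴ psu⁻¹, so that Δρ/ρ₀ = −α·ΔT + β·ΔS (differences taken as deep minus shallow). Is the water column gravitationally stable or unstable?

ΔT = 16.1 − 13.0 = +3.1 K and ΔS = 27.85 − 20.85 = +7.00 psu (deep − shallow).
−αΔT = -6.82 × 10⁻⁴; βΔS = 4.97 × 10⁻³; sum Δρ/ρ₀ = 4.288 × 10⁻³.
Δρ/ρ₀ > 0, so Δρ > 0: deeper water is denser → statically stable.

stable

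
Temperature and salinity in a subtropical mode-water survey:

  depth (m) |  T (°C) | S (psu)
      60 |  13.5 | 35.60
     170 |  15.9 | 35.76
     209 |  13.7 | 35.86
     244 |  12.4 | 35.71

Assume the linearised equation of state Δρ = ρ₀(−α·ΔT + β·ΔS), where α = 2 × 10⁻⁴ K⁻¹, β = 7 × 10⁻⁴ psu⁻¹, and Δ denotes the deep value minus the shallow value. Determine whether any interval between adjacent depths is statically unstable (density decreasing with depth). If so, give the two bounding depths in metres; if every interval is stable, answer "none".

60–170 m

Evaluate Δρ/ρ₀ = −αΔT + βΔS across each adjacent pair:
  60–170 m: −αΔT+βΔS = −(2 × 10⁻⁴)(+2.4)+(7 × 10⁻⁴)(+0.16) = -3.7 × 10⁻⁴ → UNSTABLE
  170–209 m: −αΔT+βΔS = −(2 × 10⁻⁴)(-2.2)+(7 × 10⁻⁴)(+0.10) = 5.1 × 10⁻⁴ → stable
  209–244 m: −αΔT+βΔS = −(2 × 10⁻⁴)(-1.3)+(7 × 10⁻⁴)(-0.15) = 1.6 × 10⁻⁴ → stable
The 60–170 m interval has Δρ < 0: lighter water underlies denser water.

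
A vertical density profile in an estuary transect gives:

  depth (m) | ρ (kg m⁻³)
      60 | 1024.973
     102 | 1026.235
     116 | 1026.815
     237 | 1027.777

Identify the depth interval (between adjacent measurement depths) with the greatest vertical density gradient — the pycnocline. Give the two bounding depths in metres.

Compute the density gradient over each adjacent pair:
  60–102 m: Δρ/Δz = 1.262/42 = 0.030 kg m⁻⁴
  102–116 m: Δρ/Δz = 0.580/14 = 0.041 kg m⁻⁴
  116–237 m: Δρ/Δz = 0.962/121 = 8.0 × 10⁻³ kg m⁻⁴
The largest gradient is in the 102–116 m interval — the pycnocline.

102–116 m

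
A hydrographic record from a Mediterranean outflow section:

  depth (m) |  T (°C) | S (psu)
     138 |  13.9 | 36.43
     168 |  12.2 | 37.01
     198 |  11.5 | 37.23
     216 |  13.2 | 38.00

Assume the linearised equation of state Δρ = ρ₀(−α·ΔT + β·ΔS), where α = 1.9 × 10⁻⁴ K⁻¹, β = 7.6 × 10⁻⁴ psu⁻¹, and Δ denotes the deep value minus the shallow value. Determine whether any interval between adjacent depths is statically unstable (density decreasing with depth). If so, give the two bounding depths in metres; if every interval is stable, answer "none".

Evaluate Δρ/ρ₀ = −αΔT + βΔS across each adjacent pair:
  138–168 m: −αΔT+βΔS = −(1.9 × 10⁻⁴)(-1.7)+(7.6 × 10⁻⁴)(+0.58) = 7.6 × 10⁻⁴ → stable
  168–198 m: −αΔT+βΔS = −(1.9 × 10⁻⁴)(-0.7)+(7.6 × 10⁻⁴)(+0.22) = 3.0 × 10⁻⁴ → stable
  198–216 m: −αΔT+βΔS = −(1.9 × 10⁻⁴)(+1.7)+(7.6 × 10⁻⁴)(+0.77) = 2.6 × 10⁻⁴ → stable
Every interval has Δρ > 0: the column is stably stratified throughout.

none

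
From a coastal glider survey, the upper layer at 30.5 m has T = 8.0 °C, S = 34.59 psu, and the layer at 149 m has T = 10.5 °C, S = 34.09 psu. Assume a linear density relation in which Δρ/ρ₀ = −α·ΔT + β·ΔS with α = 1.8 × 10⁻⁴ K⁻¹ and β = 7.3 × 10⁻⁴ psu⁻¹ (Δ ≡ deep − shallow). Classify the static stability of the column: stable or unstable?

ΔT = 10.5 − 8.0 = +2.5 K and ΔS = 34.09 − 34.59 = -0.50 psu (deep − shallow).
−αΔT = -4.50 × 10⁻⁴; βΔS = -3.65 × 10⁻⁴; sum Δρ/ρ₀ = -8.15 × 10⁻⁴.
Δρ/ρ₀ < 0, so Δρ < 0: deeper water is lighter → statically unstable; the column would overturn.

unstable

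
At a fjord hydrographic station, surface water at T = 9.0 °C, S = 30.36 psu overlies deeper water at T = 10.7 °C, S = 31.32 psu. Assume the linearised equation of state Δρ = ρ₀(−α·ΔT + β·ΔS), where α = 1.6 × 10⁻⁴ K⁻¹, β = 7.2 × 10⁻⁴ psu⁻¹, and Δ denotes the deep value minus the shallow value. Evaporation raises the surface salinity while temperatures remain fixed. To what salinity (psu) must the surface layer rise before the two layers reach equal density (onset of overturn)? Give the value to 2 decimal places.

Neutral buoyancy requires −α(T_deep − T_surf) + β(S_deep − S_surf′) = 0.
S_surf′ = S_deep − (α/β)·ΔT = 31.32 − (1.6 × 10⁻⁴/7.2 × 10⁻⁴)·(+1.7) = 30.9422 psu.
Increase required: 30.9422 − 30.36 = 0.5822 psu.

30.94 psu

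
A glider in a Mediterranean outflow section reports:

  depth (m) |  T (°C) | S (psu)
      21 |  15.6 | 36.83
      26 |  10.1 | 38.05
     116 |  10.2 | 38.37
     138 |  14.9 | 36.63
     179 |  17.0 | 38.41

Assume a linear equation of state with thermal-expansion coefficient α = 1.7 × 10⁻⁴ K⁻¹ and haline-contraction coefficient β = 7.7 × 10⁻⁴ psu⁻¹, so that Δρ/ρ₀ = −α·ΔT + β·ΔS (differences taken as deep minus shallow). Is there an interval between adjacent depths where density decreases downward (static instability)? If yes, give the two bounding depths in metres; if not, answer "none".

Evaluate Δρ/ρ₀ = −αΔT + βΔS across each adjacent pair:
  21–26 m: −αΔT+βΔS = −(1.7 × 10⁻⁴)(-5.5)+(7.7 × 10⁻⁴)(+1.22) = 1.9 × 10⁻³ → stable
  26–116 m: −αΔT+βΔS = −(1.7 × 10⁻⁴)(+0.1)+(7.7 × 10⁻⁴)(+0.32) = 2.3 × 10⁻⁴ → stable
  116–138 m: −αΔT+βΔS = −(1.7 × 10⁻⁴)(+4.7)+(7.7 × 10⁻⁴)(-1.74) = -2.1 × 10⁻³ → UNSTABLE
  138–179 m: −αΔT+βΔS = −(1.7 × 10⁻⁴)(+2.1)+(7.7 × 10⁻⁴)(+1.78) = 1.0 × 10⁻³ → stable
The 116–138 m interval has Δρ < 0: lighter water underlies denser water.

116–138 m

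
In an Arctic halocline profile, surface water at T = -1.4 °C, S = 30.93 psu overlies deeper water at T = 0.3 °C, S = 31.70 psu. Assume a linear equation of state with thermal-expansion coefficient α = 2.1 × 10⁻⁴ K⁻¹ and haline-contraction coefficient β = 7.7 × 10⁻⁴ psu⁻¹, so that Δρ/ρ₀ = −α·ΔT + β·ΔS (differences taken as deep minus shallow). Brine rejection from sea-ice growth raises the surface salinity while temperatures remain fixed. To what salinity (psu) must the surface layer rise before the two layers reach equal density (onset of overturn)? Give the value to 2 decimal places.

31.24 psu

Neutral buoyancy requires −α(T_deep − T_surf) + β(S_deep − S_surf′) = 0.
S_surf′ = S_deep − (α/β)·ΔT = 31.70 − (2.1 × 10⁻⁴/7.7 × 10⁻⁴)·(+1.7) = 31.2364 psu.
Increase required: 31.2364 − 30.93 = 0.3064 psu.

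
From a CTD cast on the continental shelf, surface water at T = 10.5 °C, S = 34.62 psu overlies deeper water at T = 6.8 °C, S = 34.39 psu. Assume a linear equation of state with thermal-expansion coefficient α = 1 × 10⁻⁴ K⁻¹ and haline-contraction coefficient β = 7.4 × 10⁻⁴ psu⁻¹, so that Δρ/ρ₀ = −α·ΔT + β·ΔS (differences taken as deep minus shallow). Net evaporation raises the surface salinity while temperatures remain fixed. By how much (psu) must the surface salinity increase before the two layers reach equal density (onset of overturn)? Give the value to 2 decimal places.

Neutral buoyancy requires −α(T_deep − T_surf) + β(S_deep − S_surf′) = 0.
S_surf′ = S_deep − (α/β)·ΔT = 34.39 − (1 × 10⁻⁴/7.4 × 10⁻⁴)·(-3.7) = 34.8900 psu.
Increase required: 34.8900 − 34.62 = 0.2700 psu.

0.27 psu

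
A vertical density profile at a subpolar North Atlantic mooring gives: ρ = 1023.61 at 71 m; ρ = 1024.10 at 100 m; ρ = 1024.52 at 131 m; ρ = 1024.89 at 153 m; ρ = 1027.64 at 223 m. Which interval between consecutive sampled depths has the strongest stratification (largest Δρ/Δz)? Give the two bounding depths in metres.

153–223 m

Compute the density gradient over each adjacent pair:
  71–100 m: Δρ/Δz = 0.49/29 = 0.017 kg m⁻⁴
  100–131 m: Δρ/Δz = 0.42/31 = 0.014 kg m⁻⁴
  131–153 m: Δρ/Δz = 0.37/22 = 0.017 kg m⁻⁴
  153–223 m: Δρ/Δz = 2.75/70 = 0.039 kg m⁻⁴
The largest gradient is in the 153–223 m interval — the pycnocline.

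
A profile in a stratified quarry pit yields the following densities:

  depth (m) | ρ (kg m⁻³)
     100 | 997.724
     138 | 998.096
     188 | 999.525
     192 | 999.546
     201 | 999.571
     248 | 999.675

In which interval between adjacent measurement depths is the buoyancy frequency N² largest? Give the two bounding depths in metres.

138–188 m

Compute the density gradient over each adjacent pair:
  100–138 m: Δρ/Δz = 0.372/38 = 9.8 × 10⁻³ kg m⁻⁴
  138–188 m: Δρ/Δz = 1.429/50 = 0.029 kg m⁻⁴
  188–192 m: Δρ/Δz = 0.021/4 = 5.3 × 10⁻³ kg m⁻⁴
  192–201 m: Δρ/Δz = 0.025/9 = 2.8 × 10⁻³ kg m⁻⁴
  201–248 m: Δρ/Δz = 0.104/47 = 2.2 × 10⁻³ kg m⁻⁴
The largest gradient is in the 138–188 m interval — the pycnocline.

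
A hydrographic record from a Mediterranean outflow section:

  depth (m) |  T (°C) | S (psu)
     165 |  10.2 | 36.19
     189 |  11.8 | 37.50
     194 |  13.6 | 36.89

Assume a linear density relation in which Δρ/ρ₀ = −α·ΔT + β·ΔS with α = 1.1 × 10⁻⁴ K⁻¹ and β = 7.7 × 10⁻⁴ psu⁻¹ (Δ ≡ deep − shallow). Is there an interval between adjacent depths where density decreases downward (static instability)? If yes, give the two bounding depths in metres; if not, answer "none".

Evaluate Δρ/ρ₀ = −αΔT + βΔS across each adjacent pair:
  165–189 m: −αΔT+βΔS = −(1.1 × 10⁻⁴)(+1.6)+(7.7 × 10⁻⁴)(+1.31) = 8.3 × 10⁻⁴ → stable
  189–194 m: −αΔT+βΔS = −(1.1 × 10⁻⁴)(+1.8)+(7.7 × 10⁻⁴)(-0.61) = -6.7 × 10⁻⁴ → UNSTABLE
The 189–194 m interval has Δρ < 0: lighter water underlies denser water.

189–194 m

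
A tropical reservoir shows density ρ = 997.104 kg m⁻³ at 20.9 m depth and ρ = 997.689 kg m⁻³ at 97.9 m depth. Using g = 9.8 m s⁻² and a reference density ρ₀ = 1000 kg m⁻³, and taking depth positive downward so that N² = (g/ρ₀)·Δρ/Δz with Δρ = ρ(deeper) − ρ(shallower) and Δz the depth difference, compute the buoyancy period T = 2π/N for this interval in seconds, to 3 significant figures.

728 s

Δρ = 997.689 − 997.104 = 0.585 kg m⁻³ over Δz = 97.9 − 20.9 = 77 m.
N² = (9.8/1000) × (0.585/77) = 7.4455 × 10⁻⁵ s⁻².
N = √(7.4455 × 10⁻⁵) = 8.6287 × 10⁻³ rad s⁻¹, so T = 2π/N = 728.17 s ≈ 728 s.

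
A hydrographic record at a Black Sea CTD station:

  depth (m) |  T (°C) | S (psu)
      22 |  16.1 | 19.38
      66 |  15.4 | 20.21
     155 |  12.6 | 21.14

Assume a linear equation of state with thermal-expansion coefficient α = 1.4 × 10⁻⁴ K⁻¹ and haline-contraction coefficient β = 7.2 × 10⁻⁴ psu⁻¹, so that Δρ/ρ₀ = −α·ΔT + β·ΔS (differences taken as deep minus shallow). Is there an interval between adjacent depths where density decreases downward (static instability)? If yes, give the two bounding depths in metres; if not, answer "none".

Evaluate Δρ/ρ₀ = −αΔT + βΔS across each adjacent pair:
  22–66 m: −αΔT+βΔS = −(1.4 × 10⁻⁴)(-0.7)+(7.2 × 10⁻⁴)(+0.83) = 7.0 × 10⁻⁴ → stable
  66–155 m: −αΔT+βΔS = −(1.4 × 10⁻⁴)(-2.8)+(7.2 × 10⁻⁴)(+0.93) = 1.1 × 10⁻³ → stable
Every interval has Δρ > 0: the column is stably stratified throughout.

none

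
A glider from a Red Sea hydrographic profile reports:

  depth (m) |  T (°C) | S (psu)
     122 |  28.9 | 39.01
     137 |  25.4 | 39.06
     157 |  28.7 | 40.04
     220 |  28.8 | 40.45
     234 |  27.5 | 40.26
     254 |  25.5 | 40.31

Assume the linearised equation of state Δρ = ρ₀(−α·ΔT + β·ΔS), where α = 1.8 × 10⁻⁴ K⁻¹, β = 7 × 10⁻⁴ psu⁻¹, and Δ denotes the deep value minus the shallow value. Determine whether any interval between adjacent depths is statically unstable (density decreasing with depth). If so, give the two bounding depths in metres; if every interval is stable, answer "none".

Evaluate Δρ/ρ₀ = −αΔT + βΔS across each adjacent pair:
  122–137 m: −αΔT+βΔS = −(1.8 × 10⁻⁴)(-3.5)+(7 × 10⁻⁴)(+0.05) = 6.7 × 10⁻⁴ → stable
  137–157 m: −αΔT+βΔS = −(1.8 × 10⁻⁴)(+3.3)+(7 × 10⁻⁴)(+0.98) = 9.2 × 10⁻⁵ → stable
  157–220 m: −αΔT+βΔS = −(1.8 × 10⁻⁴)(+0.1)+(7 × 10⁻⁴)(+0.41) = 2.7 × 10⁻⁴ → stable
  220–234 m: −αΔT+βΔS = −(1.8 × 10⁻⁴)(-1.3)+(7 × 10⁻⁴)(-0.19) = 1.0 × 10⁻⁴ → stable
  234–254 m: −αΔT+βΔS = −(1.8 × 10⁻⁴)(-2.0)+(7 × 10⁻⁴)(+0.05) = 4.0 × 10⁻⁴ → stable
Every interval has Δρ > 0: the column is stably stratified throughout.

none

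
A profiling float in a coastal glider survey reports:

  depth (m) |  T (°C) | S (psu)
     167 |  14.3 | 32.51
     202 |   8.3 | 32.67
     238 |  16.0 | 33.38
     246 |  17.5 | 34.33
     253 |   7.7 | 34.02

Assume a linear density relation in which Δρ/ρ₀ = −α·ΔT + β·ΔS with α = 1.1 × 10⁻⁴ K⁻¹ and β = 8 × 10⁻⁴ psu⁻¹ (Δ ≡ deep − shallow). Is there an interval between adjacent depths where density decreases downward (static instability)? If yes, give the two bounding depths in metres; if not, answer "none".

Evaluate Δρ/ρ₀ = −αΔT + βΔS across each adjacent pair:
  167–202 m: −αΔT+βΔS = −(1.1 × 10⁻⁴)(-6.0)+(8 × 10⁻⁴)(+0.16) = 7.9 × 10⁻⁴ → stable
  202–238 m: −αΔT+βΔS = −(1.1 × 10⁻⁴)(+7.7)+(8 × 10⁻⁴)(+0.71) = -2.8 × 10⁻⁴ → UNSTABLE
  238–246 m: −αΔT+βΔS = −(1.1 × 10⁻⁴)(+1.5)+(8 × 10⁻⁴)(+0.95) = 6.0 × 10⁻⁴ → stable
  246–253 m: −αΔT+βΔS = −(1.1 × 10⁻⁴)(-9.8)+(8 × 10⁻⁴)(-0.31) = 8.3 × 10⁻⁴ → stable
The 202–238 m interval has Δρ < 0: lighter water underlies denser water.

202–238 m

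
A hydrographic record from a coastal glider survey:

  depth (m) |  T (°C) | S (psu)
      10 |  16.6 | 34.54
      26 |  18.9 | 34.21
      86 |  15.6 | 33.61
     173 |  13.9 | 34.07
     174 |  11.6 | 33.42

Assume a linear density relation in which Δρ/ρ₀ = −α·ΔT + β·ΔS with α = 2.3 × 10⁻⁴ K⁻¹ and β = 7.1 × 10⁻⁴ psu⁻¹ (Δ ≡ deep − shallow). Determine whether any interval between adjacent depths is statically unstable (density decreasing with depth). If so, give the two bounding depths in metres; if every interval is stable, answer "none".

Evaluate Δρ/ρ₀ = −αΔT + βΔS across each adjacent pair:
  10–26 m: −αΔT+βΔS = −(2.3 × 10⁻⁴)(+2.3)+(7.1 × 10⁻⁴)(-0.33) = -7.6 × 10⁻⁴ → UNSTABLE
  26–86 m: −αΔT+βΔS = −(2.3 × 10⁻⁴)(-3.3)+(7.1 × 10⁻⁴)(-0.60) = 3.3 × 10⁻⁴ → stable
  86–173 m: −αΔT+βΔS = −(2.3 × 10⁻⁴)(-1.7)+(7.1 × 10⁻⁴)(+0.46) = 7.2 × 10⁻⁴ → stable
  173–174 m: −αΔT+βΔS = −(2.3 × 10⁻⁴)(-2.3)+(7.1 × 10⁻⁴)(-0.65) = 6.7 × 10⁻⁵ → stable
The 10–26 m interval has Δρ < 0: lighter water underlies denser water.

10–26 m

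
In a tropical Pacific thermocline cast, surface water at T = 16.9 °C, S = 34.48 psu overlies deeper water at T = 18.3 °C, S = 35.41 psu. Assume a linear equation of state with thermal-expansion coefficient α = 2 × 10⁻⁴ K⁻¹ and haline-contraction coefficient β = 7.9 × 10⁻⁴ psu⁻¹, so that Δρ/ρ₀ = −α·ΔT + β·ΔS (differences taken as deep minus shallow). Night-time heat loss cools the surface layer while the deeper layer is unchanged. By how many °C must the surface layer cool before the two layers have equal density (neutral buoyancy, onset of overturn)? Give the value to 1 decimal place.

2.3 °C

Neutral buoyancy requires Δρ = 0, i.e. −α(T_deep − T_surf′) + β(S_deep − S_surf) = 0.
T_surf′ = T_deep − (β/α)·ΔS = 18.3 − (7.9 × 10⁻⁴/2 × 10⁻⁴)·(+0.93) = 14.627 °C.
Cooling required: 16.9 − (14.627) = 2.273 °C.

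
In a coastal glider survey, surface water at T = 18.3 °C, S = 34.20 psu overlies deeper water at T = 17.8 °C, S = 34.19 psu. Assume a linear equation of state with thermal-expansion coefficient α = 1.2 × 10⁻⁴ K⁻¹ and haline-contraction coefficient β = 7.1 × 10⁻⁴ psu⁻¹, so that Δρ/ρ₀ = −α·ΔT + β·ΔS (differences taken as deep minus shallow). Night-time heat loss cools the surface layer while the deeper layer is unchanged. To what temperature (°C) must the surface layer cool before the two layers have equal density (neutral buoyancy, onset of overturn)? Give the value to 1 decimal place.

Neutral buoyancy requires Δρ = 0, i.e. −α(T_deep − T_surf′) + β(S_deep − S_surf) = 0.
T_surf′ = T_deep − (β/α)·ΔS = 17.8 − (7.1 × 10⁻⁴/1.2 × 10⁻⁴)·(-0.01) = 17.859 °C.
Cooling required: 18.3 − (17.859) = 0.441 °C.

17.9 °C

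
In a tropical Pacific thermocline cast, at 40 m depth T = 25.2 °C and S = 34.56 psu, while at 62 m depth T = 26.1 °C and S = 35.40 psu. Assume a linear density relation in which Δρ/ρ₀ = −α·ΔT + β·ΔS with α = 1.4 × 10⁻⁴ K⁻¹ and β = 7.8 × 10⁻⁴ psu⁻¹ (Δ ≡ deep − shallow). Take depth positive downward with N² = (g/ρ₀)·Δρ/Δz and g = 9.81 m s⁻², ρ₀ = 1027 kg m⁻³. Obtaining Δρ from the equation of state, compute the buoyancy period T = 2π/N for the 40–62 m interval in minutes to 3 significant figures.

6.82 min

ΔT = +0.9 K, ΔS = +0.84 psu (deep − shallow).
Δρ/ρ₀ = −αΔT + βΔS = -1.26 × 10⁻⁴ + 6.552 × 10⁻⁴ = 5.292 × 10⁻⁴, so Δρ ≈ 0.5435 kg m⁻³.
N² = (g/ρ₀)·Δρ/Δz = g·(Δρ/ρ₀)/Δz = 9.81 × 5.292 × 10⁻⁴ / 22 = 2.3598 × 10⁻⁴ s⁻².
N = √(2.3598 × 10⁻⁴) = 0.015362 rad s⁻¹ → T = 2π/N = 409.01 s = 6.8168 min ≈ 6.82 min.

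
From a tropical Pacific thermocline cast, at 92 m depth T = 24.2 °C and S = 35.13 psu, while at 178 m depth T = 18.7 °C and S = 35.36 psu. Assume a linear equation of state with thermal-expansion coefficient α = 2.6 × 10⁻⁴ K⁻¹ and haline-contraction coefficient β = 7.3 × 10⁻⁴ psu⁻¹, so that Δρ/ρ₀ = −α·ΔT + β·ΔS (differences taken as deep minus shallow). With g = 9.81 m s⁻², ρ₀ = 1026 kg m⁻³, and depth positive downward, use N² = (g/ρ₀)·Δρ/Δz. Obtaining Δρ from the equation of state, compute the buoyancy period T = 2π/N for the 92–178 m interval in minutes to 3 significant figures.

ΔT = -5.5 K, ΔS = +0.23 psu (deep − shallow).
Δρ/ρ₀ = −αΔT + βΔS = 1.43 × 10⁻³ + 1.679 × 10⁻⁴ = 1.5979 × 10⁻³, so Δρ ≈ 1.639 kg m⁻³.
N² = (g/ρ₀)·Δρ/Δz = g·(Δρ/ρ₀)/Δz = 9.81 × 1.5979 × 10⁻³ / 86 = 1.8227 × 10⁻⁴ s⁻².
N = √(1.8227 × 10⁻⁴) = 0.013501 rad s⁻¹ → T = 2π/N = 465.39 s = 7.7565 min ≈ 7.76 min.

7.76 min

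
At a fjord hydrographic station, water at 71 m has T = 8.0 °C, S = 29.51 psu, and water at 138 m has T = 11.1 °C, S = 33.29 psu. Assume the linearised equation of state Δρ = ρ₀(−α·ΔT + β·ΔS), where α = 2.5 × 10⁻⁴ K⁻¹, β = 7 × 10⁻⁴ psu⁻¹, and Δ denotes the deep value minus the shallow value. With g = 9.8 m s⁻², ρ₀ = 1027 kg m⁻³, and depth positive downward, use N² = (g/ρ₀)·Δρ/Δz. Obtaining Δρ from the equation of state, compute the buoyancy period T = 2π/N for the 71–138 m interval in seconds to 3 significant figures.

ΔT = +3.1 K, ΔS = +3.78 psu (deep − shallow).
Δρ/ρ₀ = −αΔT + βΔS = -7.75 × 10⁻⁴ + 2.646 × 10⁻³ = 1.871 × 10⁻³, so Δρ ≈ 1.922 kg m⁻³.
N² = (g/ρ₀)·Δρ/Δz = g·(Δρ/ρ₀)/Δz = 9.8 × 1.871 × 10⁻³ / 67 = 2.7367 × 10⁻⁴ s⁻².
N = √(2.7367 × 10⁻⁴) = 0.016543 rad s⁻¹ → T = 2π/N = 379.81 s ≈ 380 s.

380 s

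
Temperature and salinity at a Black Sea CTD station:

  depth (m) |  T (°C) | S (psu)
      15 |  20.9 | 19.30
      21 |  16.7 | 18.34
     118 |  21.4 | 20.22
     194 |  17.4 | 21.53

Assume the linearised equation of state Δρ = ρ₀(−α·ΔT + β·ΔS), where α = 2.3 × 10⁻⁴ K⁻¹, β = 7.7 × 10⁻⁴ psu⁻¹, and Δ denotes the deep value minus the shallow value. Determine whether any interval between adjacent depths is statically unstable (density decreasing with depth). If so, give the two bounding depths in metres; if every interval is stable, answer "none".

Evaluate Δρ/ρ₀ = −αΔT + βΔS across each adjacent pair:
  15–21 m: −αΔT+βΔS = −(2.3 × 10⁻⁴)(-4.2)+(7.7 × 10⁻⁴)(-0.96) = 2.3 × 10⁻⁴ → stable
  21–118 m: −αΔT+βΔS = −(2.3 × 10⁻⁴)(+4.7)+(7.7 × 10⁻⁴)(+1.88) = 3.7 × 10⁻⁴ → stable
  118–194 m: −αΔT+βΔS = −(2.3 × 10⁻⁴)(-4.0)+(7.7 × 10⁻⁴)(+1.31) = 1.9 × 10⁻³ → stable
Every interval has Δρ > 0: the column is stably stratified throughout.

none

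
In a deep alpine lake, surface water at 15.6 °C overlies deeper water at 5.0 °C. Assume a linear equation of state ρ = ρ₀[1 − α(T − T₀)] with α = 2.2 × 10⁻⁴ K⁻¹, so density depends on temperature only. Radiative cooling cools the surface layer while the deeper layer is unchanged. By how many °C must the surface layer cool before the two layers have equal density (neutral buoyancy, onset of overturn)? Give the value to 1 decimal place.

10.6 °C

With temperature the only control, equal density requires T_surf′ = T_deep.
T_surf′ = 5.0 °C.
Cooling required: 15.6 − 5.0 = 10.6 °C.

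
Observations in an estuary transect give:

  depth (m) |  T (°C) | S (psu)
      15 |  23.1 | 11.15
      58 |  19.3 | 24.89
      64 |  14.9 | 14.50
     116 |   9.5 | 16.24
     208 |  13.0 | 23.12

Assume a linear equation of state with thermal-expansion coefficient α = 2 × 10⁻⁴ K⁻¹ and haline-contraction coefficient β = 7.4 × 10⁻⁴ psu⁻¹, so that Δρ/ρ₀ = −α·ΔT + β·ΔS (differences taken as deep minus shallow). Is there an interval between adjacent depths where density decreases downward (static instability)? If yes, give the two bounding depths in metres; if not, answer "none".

58–64 m

Evaluate Δρ/ρ₀ = −αΔT + βΔS across each adjacent pair:
  15–58 m: −αΔT+βΔS = −(2 × 10⁻⁴)(-3.8)+(7.4 × 10⁻⁴)(+13.74) = 0.011 → stable
  58–64 m: −αΔT+βΔS = −(2 × 10⁻⁴)(-4.4)+(7.4 × 10⁻⁴)(-10.39) = -6.8 × 10⁻³ → UNSTABLE
  64–116 m: −αΔT+βΔS = −(2 × 10⁻⁴)(-5.4)+(7.4 × 10⁻⁴)(+1.74) = 2.4 × 10⁻³ → stable
  116–208 m: −αΔT+βΔS = −(2 × 10⁻⁴)(+3.5)+(7.4 × 10⁻⁴)(+6.88) = 4.4 × 10⁻³ → stable
The 58–64 m interval has Δρ < 0: lighter water underlies denser water.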